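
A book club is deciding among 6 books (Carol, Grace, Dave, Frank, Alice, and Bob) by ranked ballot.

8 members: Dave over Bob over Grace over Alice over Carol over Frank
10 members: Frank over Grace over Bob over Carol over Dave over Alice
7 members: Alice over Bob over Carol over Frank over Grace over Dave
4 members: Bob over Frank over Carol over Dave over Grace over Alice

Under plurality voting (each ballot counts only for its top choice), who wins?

First-place vote totals:
  Carol: 0
  Grace: 0
  Dave: 8
  Frank: 10
  Alice: 7
  Bob: 4
Frank has the most first-place votes.

Frank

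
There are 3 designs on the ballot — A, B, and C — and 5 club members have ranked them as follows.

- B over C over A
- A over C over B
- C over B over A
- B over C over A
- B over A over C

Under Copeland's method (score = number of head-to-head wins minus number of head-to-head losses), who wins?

Pairwise results:
  A vs B: B wins 4–1.
  A vs C: C wins 3–2.
  B vs C: B wins 3–2.
Copeland scores (wins − losses):
  A: 0 − 2 = -2
  B: 2 − 0 = 2
  C: 1 − 1 = 0
B has the best Copeland score.

B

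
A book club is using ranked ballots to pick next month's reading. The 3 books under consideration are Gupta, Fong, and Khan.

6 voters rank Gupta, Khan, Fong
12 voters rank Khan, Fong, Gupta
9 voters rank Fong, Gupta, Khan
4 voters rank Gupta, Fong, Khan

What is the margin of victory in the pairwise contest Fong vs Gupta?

11

Ballots ranking Fong above Gupta: 12+9 = 21.
Ballots ranking Gupta above Fong: 6+4 = 10.
Fong wins 21–10, a margin of 11.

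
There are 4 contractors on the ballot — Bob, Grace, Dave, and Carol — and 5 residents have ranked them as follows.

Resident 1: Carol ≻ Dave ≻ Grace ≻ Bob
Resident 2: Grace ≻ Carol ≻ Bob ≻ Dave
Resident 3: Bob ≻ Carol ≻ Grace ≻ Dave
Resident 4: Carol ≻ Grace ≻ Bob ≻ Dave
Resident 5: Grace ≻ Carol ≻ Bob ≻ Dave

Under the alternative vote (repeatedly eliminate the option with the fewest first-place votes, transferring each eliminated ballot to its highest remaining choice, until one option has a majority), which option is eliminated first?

Dave

Round 1: Grace 2, Carol 2, Bob 1, Dave 0. Dave has the fewest and is eliminated.
Round 2: Grace 2, Carol 2, Bob 1. Bob has the fewest and is eliminated.
Round 3: Carol 3, Grace 2. Carol has a majority.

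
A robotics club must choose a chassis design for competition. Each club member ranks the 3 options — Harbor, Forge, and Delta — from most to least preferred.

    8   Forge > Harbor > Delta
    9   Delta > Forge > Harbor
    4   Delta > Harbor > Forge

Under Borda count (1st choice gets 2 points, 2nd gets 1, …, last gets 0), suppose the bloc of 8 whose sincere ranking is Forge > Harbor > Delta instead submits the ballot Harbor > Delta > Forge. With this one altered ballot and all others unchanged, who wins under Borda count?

Delta

Borda totals with the altered ballot: Harbor 20, Forge 9, Delta 34.
The winner is unchanged: still Delta.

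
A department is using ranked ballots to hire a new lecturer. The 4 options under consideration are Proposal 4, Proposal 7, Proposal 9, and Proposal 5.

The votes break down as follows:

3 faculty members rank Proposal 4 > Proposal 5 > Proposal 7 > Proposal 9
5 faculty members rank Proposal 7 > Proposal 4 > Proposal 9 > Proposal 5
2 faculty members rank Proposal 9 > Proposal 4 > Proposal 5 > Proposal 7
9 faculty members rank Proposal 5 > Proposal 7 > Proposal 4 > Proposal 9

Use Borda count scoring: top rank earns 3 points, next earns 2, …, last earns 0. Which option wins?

Proposal 7

Borda scores:
  Proposal 4: 3·3 + 5·2 + 2·2 + 9·1 = 32
  Proposal 7: 3·1 + 5·3 + 2·0 + 9·2 = 36
  Proposal 9: 3·0 + 5·1 + 2·3 + 9·0 = 11
  Proposal 5: 3·2 + 5·0 + 2·1 + 9·3 = 35
Proposal 7 has the highest total.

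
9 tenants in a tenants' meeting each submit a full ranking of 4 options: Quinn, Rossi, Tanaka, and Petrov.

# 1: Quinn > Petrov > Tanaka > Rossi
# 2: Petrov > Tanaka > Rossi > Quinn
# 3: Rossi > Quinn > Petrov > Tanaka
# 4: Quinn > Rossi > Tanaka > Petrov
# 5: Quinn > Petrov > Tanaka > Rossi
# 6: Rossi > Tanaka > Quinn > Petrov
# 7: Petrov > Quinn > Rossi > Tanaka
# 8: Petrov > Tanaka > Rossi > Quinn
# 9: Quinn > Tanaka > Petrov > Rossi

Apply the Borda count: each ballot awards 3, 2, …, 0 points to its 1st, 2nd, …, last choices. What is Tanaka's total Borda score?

11

Borda scores:
  Quinn: 3 + 0 + 2 + 3 + 3 + 1 + 2 + 0 + 3 = 17
  Rossi: 0 + 1 + 3 + 2 + 0 + 3 + 1 + 1 + 0 = 11
  Tanaka: 1 + 2 + 0 + 1 + 1 + 2 + 0 + 2 + 2 = 11
  Petrov: 2 + 3 + 1 + 0 + 2 + 0 + 3 + 3 + 1 = 15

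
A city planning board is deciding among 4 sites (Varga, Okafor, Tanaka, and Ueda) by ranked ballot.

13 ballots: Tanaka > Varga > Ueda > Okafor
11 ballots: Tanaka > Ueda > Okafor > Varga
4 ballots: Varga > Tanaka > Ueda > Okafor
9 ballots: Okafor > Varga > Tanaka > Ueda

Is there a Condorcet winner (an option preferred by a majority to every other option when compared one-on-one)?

Yes

Head-to-head results (37 voters total):
Varga vs Okafor: Okafor wins 20–17.
Varga vs Tanaka: Tanaka wins 24–13.
Varga vs Ueda: Varga wins 26–11.
Okafor vs Tanaka: Tanaka wins 28–9.
Okafor vs Ueda: Ueda wins 28–9.
Tanaka vs Ueda: Tanaka wins 37–0.
Tanaka beats each rival — Varga (24–13), Okafor (28–9), Ueda (37–0) — so Tanaka is the Condorcet winner.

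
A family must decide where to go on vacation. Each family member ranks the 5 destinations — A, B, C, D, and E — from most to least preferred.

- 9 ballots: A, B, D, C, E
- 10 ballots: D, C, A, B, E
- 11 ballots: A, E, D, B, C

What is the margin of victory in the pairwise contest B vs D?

Ballots ranking B above D: 9.
Ballots ranking D above B: 10+11 = 21.
D wins 21–9, a margin of 12.

12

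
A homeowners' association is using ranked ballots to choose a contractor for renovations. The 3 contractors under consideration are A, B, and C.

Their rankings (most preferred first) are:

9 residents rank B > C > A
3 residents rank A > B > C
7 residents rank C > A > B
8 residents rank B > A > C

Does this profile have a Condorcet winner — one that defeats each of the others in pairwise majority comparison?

Head-to-head results (27 voters total):
A vs B: B wins 17–10.
A vs C: C wins 16–11.
B vs C: B wins 20–7.
B beats each rival — A (17–10), C (20–7) — so B is the Condorcet winner.

Yes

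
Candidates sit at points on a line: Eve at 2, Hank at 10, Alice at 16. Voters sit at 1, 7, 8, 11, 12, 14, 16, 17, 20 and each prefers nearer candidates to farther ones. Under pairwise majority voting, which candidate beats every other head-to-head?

With single-peaked preferences on a line, the Condorcet winner is the candidate closest to the median voter.
The median voter (position 12) is closest to Hank at 10.
Check: Hank vs Eve — voters closer to Hank: 8 of 9.

Hank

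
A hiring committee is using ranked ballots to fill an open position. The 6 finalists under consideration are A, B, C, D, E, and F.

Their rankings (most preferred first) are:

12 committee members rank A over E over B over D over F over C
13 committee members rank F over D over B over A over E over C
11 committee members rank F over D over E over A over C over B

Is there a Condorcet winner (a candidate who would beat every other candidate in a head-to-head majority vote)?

Yes

Head-to-head results (36 voters total):
A vs B: A wins 23–13.
A vs C: A wins 36–0.
A vs D: D wins 24–12.
A vs E: A wins 25–11.
A vs F: F wins 24–12.
B vs C: B wins 25–11.
B vs D: D wins 24–12.
B vs E: E wins 23–13.
B vs F: F wins 24–12.
C vs D: D wins 36–0.
C vs E: E wins 36–0.
C vs F: F wins 36–0.
D vs E: D wins 24–12.
D vs F: F wins 24–12.
E vs F: F wins 24–12.
F beats each rival — A (24–12), B (24–12), C (36–0), D (24–12), E (24–12) — so F is the Condorcet winner.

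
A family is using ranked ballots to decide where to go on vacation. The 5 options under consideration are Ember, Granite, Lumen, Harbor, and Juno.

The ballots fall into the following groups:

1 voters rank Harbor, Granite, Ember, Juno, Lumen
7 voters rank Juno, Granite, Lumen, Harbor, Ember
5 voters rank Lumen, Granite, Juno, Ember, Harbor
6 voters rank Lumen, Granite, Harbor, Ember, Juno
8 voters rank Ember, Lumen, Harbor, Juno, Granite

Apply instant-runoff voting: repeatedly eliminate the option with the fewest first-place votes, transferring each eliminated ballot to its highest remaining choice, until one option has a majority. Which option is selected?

Lumen

Round 1: Lumen 11, Ember 8, Juno 7, Harbor 1, Granite 0. Granite has the fewest and is eliminated.
Round 2: Lumen 11, Ember 8, Juno 7, Harbor 1. Harbor has the fewest and is eliminated.
Round 3: Lumen 11, Ember 9, Juno 7. Juno has the fewest and is eliminated.
Round 4: Lumen 18, Ember 9. Lumen has a majority.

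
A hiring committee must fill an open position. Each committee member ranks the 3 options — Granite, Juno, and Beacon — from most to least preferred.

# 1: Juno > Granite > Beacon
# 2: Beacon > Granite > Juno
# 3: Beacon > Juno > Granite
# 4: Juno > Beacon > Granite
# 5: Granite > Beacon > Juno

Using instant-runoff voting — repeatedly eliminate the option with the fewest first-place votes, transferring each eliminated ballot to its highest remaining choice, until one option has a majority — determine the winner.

Beacon

Round 1: Juno 2, Beacon 2, Granite 1. Granite has the fewest and is eliminated.
Round 2: Beacon 3, Juno 2. Beacon has a majority.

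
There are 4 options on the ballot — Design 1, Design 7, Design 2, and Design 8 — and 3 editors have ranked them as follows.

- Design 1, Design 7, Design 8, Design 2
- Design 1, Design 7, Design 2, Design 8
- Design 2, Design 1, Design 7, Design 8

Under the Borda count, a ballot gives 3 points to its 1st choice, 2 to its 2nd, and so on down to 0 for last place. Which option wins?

Design 1

Borda scores:
  Design 1: 3 + 3 + 2 = 8
  Design 7: 2 + 2 + 1 = 5
  Design 2: 0 + 1 + 3 = 4
  Design 8: 1 + 0 + 0 = 1
Design 1 has the highest total.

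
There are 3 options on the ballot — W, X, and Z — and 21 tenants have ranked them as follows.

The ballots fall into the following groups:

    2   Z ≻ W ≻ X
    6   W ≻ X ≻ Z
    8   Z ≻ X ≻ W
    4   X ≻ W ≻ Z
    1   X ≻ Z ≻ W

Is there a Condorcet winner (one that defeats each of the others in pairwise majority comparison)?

Head-to-head results (21 voters total):
W vs X: X wins 13–8.
W vs Z: Z wins 11–10.
X vs Z: X wins 11–10.
X beats each rival — W (13–8), Z (11–10) — so X is the Condorcet winner.

Yes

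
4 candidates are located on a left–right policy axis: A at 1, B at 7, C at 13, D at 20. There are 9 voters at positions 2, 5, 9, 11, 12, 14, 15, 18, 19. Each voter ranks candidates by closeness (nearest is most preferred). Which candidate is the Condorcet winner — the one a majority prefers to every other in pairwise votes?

With single-peaked preferences on a line, the Condorcet winner is the candidate closest to the median voter.
The median voter (position 12) is closest to C at 13.
Check: C vs D — voters closer to C: 7 of 9.

C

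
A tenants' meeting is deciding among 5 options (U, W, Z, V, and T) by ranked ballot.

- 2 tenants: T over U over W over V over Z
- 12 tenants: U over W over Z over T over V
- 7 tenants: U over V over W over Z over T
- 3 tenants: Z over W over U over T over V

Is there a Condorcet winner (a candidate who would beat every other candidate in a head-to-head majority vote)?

Yes

Head-to-head results (24 voters total):
U vs W: U wins 21–3.
U vs Z: U wins 21–3.
U vs V: U wins 24–0.
U vs T: U wins 22–2.
W vs Z: W wins 21–3.
W vs V: W wins 17–7.
W vs T: W wins 22–2.
Z vs V: Z wins 15–9.
Z vs T: Z wins 22–2.
V vs T: T wins 17–7.
U beats each rival — W (21–3), Z (21–3), V (24–0), T (22–2) — so U is the Condorcet winner.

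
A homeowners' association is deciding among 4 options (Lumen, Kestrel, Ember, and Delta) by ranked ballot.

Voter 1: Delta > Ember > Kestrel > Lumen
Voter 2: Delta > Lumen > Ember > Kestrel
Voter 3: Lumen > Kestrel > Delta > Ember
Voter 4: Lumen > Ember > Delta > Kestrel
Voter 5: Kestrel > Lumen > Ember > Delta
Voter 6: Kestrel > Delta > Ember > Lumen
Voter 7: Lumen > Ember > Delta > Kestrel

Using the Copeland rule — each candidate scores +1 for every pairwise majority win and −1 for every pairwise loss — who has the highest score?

Pairwise results:
  Lumen vs Kestrel: Lumen wins 4–3.
  Lumen vs Ember: Lumen wins 5–2.
  Lumen vs Delta: Lumen wins 4–3.
  Kestrel vs Ember: Ember wins 4–3.
  Kestrel vs Delta: Delta wins 4–3.
  Ember vs Delta: Delta wins 4–3.
Copeland scores (wins − losses):
  Lumen: 3 − 0 = 3
  Kestrel: 0 − 3 = -3
  Ember: 1 − 2 = -1
  Delta: 2 − 1 = 1
Lumen has the best Copeland score.

Lumen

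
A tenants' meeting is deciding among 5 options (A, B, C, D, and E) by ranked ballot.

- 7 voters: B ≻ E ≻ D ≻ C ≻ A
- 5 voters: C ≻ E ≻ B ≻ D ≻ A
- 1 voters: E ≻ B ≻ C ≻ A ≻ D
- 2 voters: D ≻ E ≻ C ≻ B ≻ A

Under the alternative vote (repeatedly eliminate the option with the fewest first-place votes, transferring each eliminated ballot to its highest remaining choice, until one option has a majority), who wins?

Round 1: B 7, C 5, D 2, E 1, A 0. A has the fewest and is eliminated.
Round 2: B 7, C 5, D 2, E 1. E has the fewest and is eliminated.
Round 3: B 8, C 5, D 2. B has a majority.

B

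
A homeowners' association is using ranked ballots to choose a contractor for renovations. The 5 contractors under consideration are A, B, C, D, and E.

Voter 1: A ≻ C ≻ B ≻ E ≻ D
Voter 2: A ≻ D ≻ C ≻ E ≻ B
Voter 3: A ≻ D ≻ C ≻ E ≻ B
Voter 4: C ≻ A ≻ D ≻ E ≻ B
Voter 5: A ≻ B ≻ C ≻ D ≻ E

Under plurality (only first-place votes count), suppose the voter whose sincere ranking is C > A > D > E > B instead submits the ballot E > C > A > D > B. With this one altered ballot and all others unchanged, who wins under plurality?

A

First-place totals with the altered ballot: A 4, B 0, C 0, D 0, E 1.
The winner is unchanged: still A.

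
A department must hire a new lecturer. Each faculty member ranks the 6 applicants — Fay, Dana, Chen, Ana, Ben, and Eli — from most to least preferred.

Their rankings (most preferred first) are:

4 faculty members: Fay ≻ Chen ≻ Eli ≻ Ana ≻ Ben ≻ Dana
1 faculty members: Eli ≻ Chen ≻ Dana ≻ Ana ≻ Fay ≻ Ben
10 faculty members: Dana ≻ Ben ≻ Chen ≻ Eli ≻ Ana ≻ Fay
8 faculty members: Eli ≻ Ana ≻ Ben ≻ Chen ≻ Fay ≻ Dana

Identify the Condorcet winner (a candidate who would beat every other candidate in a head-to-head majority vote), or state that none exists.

Head-to-head results (23 voters total):
Fay vs Dana: Fay wins 12–11.
Fay vs Chen: Chen wins 19–4.
Fay vs Ana: Ana wins 19–4.
Fay vs Ben: Ben wins 18–5.
Fay vs Eli: Eli wins 19–4.
Dana vs Chen: Chen wins 13–10.
Dana vs Ana: Ana wins 12–11.
Dana vs Ben: Ben wins 12–11.
Dana vs Eli: Eli wins 13–10.
Chen vs Ana: Chen wins 15–8.
Chen vs Ben: Ben wins 18–5.
Chen vs Eli: Chen wins 14–9.
Ana vs Ben: Ana wins 13–10.
Ana vs Eli: Eli wins 23–0.
Ben vs Eli: Eli wins 13–10.
No candidate beats all others: Chen beats Ana beats Ben beats Chen, a majority cycle.

No Condorcet winner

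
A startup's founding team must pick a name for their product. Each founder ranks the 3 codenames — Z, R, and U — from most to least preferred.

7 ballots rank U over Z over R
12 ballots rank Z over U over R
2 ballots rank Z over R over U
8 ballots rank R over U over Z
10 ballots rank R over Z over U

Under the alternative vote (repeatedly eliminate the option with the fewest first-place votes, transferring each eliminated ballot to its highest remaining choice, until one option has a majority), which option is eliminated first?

Round 1: R 18, Z 14, U 7. U has the fewest and is eliminated.
Round 2: Z 21, R 18. Z has a majority.

U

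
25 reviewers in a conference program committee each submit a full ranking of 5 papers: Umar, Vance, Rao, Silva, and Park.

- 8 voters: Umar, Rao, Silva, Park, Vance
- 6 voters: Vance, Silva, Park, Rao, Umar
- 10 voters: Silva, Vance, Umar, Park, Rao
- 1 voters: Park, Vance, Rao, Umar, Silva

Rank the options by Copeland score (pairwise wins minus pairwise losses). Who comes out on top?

Pairwise results:
  Umar vs Vance: Vance wins 17–8.
  Umar vs Rao: Umar wins 18–7.
  Umar vs Silva: Silva wins 16–9.
  Umar vs Park: Umar wins 18–7.
  Vance vs Rao: Vance wins 17–8.
  Vance vs Silva: Silva wins 18–7.
  Vance vs Park: Vance wins 16–9.
  Rao vs Silva: Silva wins 16–9.
  Rao vs Park: Park wins 17–8.
  Silva vs Park: Silva wins 24–1.
Copeland scores (wins − losses):
  Umar: 2 − 2 = 0
  Vance: 3 − 1 = 2
  Rao: 0 − 4 = -4
  Silva: 4 − 0 = 4
  Park: 1 − 3 = -2
Silva has the best Copeland score.

Silva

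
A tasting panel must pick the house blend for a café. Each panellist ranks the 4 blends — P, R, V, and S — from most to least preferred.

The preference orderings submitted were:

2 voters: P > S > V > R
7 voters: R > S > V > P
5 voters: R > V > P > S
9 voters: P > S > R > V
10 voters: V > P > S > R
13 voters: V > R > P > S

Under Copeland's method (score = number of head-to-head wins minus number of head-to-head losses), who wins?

Pairwise results:
  P vs R: R wins 25–21.
  P vs V: V wins 35–11.
  P vs S: P wins 39–7.
  R vs V: V wins 25–21.
  R vs S: R wins 25–21.
  V vs S: V wins 28–18.
Copeland scores (wins − losses):
  P: 1 − 2 = -1
  R: 2 − 1 = 1
  V: 3 − 0 = 3
  S: 0 − 3 = -3
V has the best Copeland score.

V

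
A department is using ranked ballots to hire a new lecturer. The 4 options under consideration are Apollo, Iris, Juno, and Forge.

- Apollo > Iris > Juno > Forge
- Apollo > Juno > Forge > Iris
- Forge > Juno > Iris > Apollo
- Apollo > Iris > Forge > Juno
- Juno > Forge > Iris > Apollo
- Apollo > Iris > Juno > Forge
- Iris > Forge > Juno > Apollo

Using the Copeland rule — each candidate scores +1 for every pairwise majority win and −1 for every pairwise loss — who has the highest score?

Pairwise results:
  Apollo vs Iris: Apollo wins 4–3.
  Apollo vs Juno: Apollo wins 4–3.
  Apollo vs Forge: Apollo wins 4–3.
  Iris vs Juno: Iris wins 4–3.
  Iris vs Forge: Iris wins 4–3.
  Juno vs Forge: Juno wins 4–3.
Copeland scores (wins − losses):
  Apollo: 3 − 0 = 3
  Iris: 2 − 1 = 1
  Juno: 1 − 2 = -1
  Forge: 0 − 3 = -3
Apollo has the best Copeland score.

Apollo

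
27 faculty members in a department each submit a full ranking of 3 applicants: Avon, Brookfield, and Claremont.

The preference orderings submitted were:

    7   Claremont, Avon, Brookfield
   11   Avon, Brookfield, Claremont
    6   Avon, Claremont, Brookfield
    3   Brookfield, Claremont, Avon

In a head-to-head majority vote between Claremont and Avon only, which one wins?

Ballots ranking Claremont above Avon: 7+3 = 10.
Ballots ranking Avon above Claremont: 11+6 = 17.
Avon wins the head-to-head, 17–10.

Avon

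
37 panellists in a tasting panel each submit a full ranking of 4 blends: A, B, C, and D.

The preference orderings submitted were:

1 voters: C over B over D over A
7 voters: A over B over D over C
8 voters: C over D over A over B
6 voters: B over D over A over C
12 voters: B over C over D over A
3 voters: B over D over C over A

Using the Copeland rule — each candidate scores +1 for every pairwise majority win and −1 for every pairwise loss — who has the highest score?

Pairwise results:
  A vs B: B wins 22–15.
  A vs C: C wins 24–13.
  A vs D: D wins 30–7.
  B vs C: B wins 28–9.
  B vs D: B wins 29–8.
  C vs D: C wins 21–16.
Copeland scores (wins − losses):
  A: 0 − 3 = -3
  B: 3 − 0 = 3
  C: 2 − 1 = 1
  D: 1 − 2 = -1
B has the best Copeland score.

B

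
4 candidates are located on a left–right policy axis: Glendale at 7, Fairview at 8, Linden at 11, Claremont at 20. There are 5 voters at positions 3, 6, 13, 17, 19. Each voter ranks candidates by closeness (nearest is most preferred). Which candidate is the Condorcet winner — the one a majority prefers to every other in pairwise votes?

With single-peaked preferences on a line, the Condorcet winner is the candidate closest to the median voter.
The median voter (position 13) is closest to Linden at 11.
Check: Linden vs Claremont — voters closer to Linden: 3 of 5.

Linden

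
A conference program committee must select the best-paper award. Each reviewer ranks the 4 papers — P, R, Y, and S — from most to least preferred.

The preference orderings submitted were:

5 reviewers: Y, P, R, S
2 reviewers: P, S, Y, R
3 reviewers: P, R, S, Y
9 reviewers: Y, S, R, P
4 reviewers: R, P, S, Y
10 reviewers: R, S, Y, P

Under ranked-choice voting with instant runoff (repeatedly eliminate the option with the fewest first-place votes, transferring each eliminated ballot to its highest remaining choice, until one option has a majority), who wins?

R

Round 1: R 14, Y 14, P 5, S 0. S has the fewest and is eliminated.
Round 2: R 14, Y 14, P 5. P has the fewest and is eliminated.
Round 3: R 17, Y 16. R has a majority.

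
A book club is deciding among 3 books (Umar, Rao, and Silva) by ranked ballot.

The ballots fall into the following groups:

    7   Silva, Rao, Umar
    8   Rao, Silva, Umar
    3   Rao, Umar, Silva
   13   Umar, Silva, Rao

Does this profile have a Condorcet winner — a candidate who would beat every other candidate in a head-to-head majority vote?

Head-to-head results (31 voters total):
Umar vs Rao: Rao wins 18–13.
Umar vs Silva: Umar wins 16–15.
Rao vs Silva: Silva wins 20–11.
No candidate beats all others: Umar beats Silva beats Rao beats Umar, a majority cycle.

No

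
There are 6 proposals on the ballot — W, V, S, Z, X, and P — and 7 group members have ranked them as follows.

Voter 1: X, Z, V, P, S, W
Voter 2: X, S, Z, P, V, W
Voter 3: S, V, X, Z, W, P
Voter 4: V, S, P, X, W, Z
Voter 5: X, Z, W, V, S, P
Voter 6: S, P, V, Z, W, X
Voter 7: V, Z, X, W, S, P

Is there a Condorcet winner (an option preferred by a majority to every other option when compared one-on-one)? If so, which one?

V

Head-to-head results (7 voters total):
W vs V: V wins 6–1.
W vs S: S wins 5–2.
W vs Z: Z wins 6–1.
W vs X: X wins 6–1.
W vs P: P wins 4–3.
V vs S: V wins 4–3.
V vs Z: V wins 4–3.
V vs X: V wins 4–3.
V vs P: V wins 5–2.
S vs Z: S wins 4–3.
S vs X: X wins 4–3.
S vs P: S wins 6–1.
Z vs X: X wins 5–2.
Z vs P: Z wins 5–2.
X vs P: X wins 5–2.
V beats each rival — W (6–1), S (4–3), Z (4–3), X (4–3), P (5–2) — so V is the Condorcet winner.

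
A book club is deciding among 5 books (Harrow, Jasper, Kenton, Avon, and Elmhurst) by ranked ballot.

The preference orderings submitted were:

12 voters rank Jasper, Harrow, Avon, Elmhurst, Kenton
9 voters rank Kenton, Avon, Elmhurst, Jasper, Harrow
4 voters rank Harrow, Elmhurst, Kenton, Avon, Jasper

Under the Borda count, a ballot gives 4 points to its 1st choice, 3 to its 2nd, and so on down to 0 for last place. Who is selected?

Borda scores:
  Harrow: 12·3 + 9·0 + 4·4 = 52
  Jasper: 12·4 + 9·1 + 4·0 = 57
  Kenton: 12·0 + 9·4 + 4·2 = 44
  Avon: 12·2 + 9·3 + 4·1 = 55
  Elmhurst: 12·1 + 9·2 + 4·3 = 42
Jasper has the highest total.

Jasper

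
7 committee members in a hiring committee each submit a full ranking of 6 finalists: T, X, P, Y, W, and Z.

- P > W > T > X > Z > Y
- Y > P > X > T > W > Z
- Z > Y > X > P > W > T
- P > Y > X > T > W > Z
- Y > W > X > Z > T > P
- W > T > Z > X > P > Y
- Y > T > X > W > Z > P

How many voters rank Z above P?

Ballots ranking Z above P: 4.
Ballots ranking P above Z: 3.
So 4 of 7 voters prefer Z to P.

4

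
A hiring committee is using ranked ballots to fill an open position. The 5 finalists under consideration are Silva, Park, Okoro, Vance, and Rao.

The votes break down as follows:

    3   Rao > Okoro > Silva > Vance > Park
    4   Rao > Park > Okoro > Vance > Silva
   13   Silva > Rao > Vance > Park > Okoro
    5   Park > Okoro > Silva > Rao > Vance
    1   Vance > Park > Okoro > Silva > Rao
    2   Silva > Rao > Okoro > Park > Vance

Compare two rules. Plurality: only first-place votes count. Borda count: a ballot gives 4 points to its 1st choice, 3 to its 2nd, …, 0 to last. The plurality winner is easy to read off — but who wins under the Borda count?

Rao

Plurality first-place counts: Silva 15, Park 5, Okoro 0, Vance 1, Rao 7 → Silva.
Borda totals: Silva 77, Park 50, Okoro 38, Vance 37, Rao 78 → Rao.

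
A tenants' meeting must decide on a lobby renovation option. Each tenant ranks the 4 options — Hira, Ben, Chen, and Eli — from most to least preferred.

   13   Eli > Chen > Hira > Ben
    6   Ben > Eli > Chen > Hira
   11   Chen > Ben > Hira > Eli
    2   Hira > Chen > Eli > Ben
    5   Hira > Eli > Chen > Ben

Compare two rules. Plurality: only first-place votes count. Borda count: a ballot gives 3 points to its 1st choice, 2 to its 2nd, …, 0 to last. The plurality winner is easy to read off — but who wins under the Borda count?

Plurality first-place counts: Hira 7, Ben 6, Chen 11, Eli 13 → Eli.
Borda totals: Hira 45, Ben 40, Chen 74, Eli 63 → Chen.

Chen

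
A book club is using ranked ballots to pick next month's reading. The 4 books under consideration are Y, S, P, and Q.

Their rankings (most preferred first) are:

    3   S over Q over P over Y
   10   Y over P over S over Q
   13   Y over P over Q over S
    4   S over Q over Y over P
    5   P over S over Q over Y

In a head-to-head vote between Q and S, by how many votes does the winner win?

9

Ballots ranking Q above S: 13.
Ballots ranking S above Q: 3+10+4+5 = 22.
S wins 22–13, a margin of 9.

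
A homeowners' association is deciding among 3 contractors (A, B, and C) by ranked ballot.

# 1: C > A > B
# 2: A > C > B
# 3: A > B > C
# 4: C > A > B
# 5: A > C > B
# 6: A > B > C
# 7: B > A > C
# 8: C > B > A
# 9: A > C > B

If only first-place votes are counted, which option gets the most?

A

First-place vote totals:
  A: 5
  B: 1
  C: 3
A has the most first-place votes.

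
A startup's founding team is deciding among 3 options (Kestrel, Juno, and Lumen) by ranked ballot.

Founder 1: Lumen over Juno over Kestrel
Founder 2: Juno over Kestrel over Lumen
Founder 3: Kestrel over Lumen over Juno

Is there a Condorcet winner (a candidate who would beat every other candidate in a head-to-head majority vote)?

Head-to-head results (3 voters total):
Kestrel vs Juno: Juno wins 2–1.
Kestrel vs Lumen: Kestrel wins 2–1.
Juno vs Lumen: Lumen wins 2–1.
No candidate beats all others: Kestrel beats Lumen beats Juno beats Kestrel, a majority cycle.

No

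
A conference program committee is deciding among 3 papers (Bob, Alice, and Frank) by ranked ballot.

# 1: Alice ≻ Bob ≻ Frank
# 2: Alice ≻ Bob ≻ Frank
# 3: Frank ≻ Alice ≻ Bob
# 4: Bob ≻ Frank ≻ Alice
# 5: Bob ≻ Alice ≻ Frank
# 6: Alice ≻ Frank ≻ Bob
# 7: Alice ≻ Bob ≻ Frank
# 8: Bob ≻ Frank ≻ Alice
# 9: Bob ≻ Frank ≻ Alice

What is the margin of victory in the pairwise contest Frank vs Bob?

Ballots ranking Frank above Bob: 2.
Ballots ranking Bob above Frank: 7.
Bob wins 7–2, a margin of 5.

5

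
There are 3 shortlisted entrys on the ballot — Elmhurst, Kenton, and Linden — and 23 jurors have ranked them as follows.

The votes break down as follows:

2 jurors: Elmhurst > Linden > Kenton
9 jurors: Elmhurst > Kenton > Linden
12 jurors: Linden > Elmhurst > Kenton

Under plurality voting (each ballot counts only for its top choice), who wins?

Linden

First-place vote totals:
  Elmhurst: 11
  Kenton: 0
  Linden: 12
Linden has the most first-place votes.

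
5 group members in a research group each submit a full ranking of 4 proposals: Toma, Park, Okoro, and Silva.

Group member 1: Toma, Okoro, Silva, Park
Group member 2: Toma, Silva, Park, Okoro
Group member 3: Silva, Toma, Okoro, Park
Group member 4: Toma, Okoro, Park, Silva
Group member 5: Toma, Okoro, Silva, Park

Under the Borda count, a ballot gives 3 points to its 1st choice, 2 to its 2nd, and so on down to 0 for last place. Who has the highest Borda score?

Borda scores:
  Toma: 3 + 3 + 2 + 3 + 3 = 14
  Park: 0 + 1 + 0 + 1 + 0 = 2
  Okoro: 2 + 0 + 1 + 2 + 2 = 7
  Silva: 1 + 2 + 3 + 0 + 1 = 7
Toma has the highest total.

Toma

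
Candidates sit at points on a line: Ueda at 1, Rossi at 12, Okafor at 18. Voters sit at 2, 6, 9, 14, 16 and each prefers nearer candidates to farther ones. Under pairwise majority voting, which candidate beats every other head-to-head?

With single-peaked preferences on a line, the Condorcet winner is the candidate closest to the median voter.
The median voter (position 9) is closest to Rossi at 12.
Check: Rossi vs Ueda — voters closer to Rossi: 3 of 5.

Rossi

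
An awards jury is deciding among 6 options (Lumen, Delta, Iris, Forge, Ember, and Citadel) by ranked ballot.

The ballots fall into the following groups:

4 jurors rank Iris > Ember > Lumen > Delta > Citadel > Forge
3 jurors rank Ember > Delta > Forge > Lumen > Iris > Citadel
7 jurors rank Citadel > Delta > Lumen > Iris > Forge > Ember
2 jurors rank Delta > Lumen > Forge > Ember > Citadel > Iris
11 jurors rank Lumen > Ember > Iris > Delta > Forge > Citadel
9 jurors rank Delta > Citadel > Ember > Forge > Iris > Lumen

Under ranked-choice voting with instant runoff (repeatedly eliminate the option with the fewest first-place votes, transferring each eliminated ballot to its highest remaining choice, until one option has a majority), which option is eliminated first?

Round 1: Lumen 11, Delta 11, Citadel 7, Iris 4, Ember 3, Forge 0. Forge has the fewest and is eliminated.
Round 2: Lumen 11, Delta 11, Citadel 7, Iris 4, Ember 3. Ember has the fewest and is eliminated.
Round 3: Delta 14, Lumen 11, Citadel 7, Iris 4. Iris has the fewest and is eliminated.
Round 4: Lumen 15, Delta 14, Citadel 7. Citadel has the fewest and is eliminated.
Round 5: Delta 21, Lumen 15. Delta has a majority.

Forge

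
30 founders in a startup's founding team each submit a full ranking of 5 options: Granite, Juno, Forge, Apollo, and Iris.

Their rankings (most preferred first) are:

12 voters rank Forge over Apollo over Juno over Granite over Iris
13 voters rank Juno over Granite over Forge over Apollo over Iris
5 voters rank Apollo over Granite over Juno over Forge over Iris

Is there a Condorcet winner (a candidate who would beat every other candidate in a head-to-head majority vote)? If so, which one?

Head-to-head results (30 voters total):
Granite vs Juno: Juno wins 25–5.
Granite vs Forge: Granite wins 18–12.
Granite vs Apollo: Apollo wins 17–13.
Granite vs Iris: Granite wins 30–0.
Juno vs Forge: Juno wins 18–12.
Juno vs Apollo: Apollo wins 17–13.
Juno vs Iris: Juno wins 30–0.
Forge vs Apollo: Forge wins 25–5.
Forge vs Iris: Forge wins 30–0.
Apollo vs Iris: Apollo wins 30–0.
No candidate beats all others: Granite beats Forge beats Apollo beats Granite, a majority cycle.

None — there is no Condorcet winner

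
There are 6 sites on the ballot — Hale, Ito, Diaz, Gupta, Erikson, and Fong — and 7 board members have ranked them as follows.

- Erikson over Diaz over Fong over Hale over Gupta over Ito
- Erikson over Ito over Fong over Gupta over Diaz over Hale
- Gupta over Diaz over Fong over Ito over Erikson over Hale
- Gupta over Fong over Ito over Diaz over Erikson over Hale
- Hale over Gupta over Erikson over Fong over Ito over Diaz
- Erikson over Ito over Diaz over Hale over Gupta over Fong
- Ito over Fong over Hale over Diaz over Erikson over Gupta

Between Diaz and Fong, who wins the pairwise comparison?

Ballots ranking Diaz above Fong: 3.
Ballots ranking Fong above Diaz: 4.
Fong wins the head-to-head, 4–3.

Fong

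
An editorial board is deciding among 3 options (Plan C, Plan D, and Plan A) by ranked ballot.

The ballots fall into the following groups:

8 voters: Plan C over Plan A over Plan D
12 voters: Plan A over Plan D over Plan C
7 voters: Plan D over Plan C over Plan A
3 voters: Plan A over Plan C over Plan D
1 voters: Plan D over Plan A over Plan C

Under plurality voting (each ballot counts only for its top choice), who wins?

Plan A

First-place vote totals:
  Plan C: 8
  Plan D: 8
  Plan A: 15
Plan A has the most first-place votes.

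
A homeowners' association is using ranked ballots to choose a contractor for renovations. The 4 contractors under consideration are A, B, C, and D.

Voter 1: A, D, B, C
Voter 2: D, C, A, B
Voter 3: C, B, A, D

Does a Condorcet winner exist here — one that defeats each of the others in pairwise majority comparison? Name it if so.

There is no Condorcet winner

Head-to-head results (3 voters total):
A vs B: A wins 2–1.
A vs C: C wins 2–1.
A vs D: A wins 2–1.
B vs C: C wins 2–1.
B vs D: D wins 2–1.
C vs D: D wins 2–1.
No candidate beats all others: A beats D beats C beats A, a majority cycle.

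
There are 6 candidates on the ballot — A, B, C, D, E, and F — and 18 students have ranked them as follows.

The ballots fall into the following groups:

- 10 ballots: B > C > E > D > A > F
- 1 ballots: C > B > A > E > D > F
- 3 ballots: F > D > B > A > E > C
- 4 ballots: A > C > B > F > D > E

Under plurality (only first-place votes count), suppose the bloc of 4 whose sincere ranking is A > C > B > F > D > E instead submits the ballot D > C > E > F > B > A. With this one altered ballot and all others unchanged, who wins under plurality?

B

First-place totals with the altered ballot: A 0, B 10, C 1, D 4, E 0, F 3.
The winner is unchanged: still B.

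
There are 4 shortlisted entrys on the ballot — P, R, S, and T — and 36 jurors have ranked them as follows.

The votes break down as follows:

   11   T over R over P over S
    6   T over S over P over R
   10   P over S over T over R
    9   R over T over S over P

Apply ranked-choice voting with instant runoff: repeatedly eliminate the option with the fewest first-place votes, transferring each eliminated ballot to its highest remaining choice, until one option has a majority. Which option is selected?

T

Round 1: T 17, P 10, R 9, S 0. S has the fewest and is eliminated.
Round 2: T 17, P 10, R 9. R has the fewest and is eliminated.
Round 3: T 26, P 10. T has a majority.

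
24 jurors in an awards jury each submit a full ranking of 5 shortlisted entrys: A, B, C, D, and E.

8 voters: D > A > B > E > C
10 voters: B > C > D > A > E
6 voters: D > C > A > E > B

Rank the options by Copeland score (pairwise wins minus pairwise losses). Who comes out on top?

Pairwise results:
  A vs B: A wins 14–10.
  A vs C: C wins 16–8.
  A vs D: D wins 24–0.
  A vs E: A wins 24–0.
  B vs C: B wins 18–6.
  B vs D: D wins 14–10.
  B vs E: B wins 18–6.
  C vs D: D wins 14–10.
  C vs E: C wins 16–8.
  D vs E: D wins 24–0.
Copeland scores (wins − losses):
  A: 2 − 2 = 0
  B: 2 − 2 = 0
  C: 2 − 2 = 0
  D: 4 − 0 = 4
  E: 0 − 4 = -4
D has the best Copeland score.

D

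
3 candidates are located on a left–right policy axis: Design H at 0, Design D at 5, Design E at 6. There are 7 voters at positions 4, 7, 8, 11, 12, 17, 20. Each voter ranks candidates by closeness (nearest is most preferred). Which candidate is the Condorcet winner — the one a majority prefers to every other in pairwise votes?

With single-peaked preferences on a line, the Condorcet winner is the candidate closest to the median voter.
The median voter (position 11) is closest to Design E at 6.
Check: Design E vs Design D — voters closer to Design E: 6 of 7.

Design E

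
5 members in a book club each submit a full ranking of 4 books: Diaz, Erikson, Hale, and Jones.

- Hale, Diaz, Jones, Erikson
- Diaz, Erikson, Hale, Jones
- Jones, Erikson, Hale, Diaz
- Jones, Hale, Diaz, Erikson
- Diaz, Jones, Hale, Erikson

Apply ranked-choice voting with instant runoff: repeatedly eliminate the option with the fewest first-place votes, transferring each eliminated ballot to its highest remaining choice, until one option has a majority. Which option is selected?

Diaz

Round 1: Diaz 2, Jones 2, Hale 1, Erikson 0. Erikson has the fewest and is eliminated.
Round 2: Diaz 2, Jones 2, Hale 1. Hale has the fewest and is eliminated.
Round 3: Diaz 3, Jones 2. Diaz has a majority.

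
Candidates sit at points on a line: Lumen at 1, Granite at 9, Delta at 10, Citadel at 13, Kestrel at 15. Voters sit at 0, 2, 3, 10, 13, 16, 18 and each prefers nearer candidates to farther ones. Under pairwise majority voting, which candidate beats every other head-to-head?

Delta

With single-peaked preferences on a line, the Condorcet winner is the candidate closest to the median voter.
The median voter (position 10) is closest to Delta at 10.
Check: Delta vs Lumen — voters closer to Delta: 4 of 7.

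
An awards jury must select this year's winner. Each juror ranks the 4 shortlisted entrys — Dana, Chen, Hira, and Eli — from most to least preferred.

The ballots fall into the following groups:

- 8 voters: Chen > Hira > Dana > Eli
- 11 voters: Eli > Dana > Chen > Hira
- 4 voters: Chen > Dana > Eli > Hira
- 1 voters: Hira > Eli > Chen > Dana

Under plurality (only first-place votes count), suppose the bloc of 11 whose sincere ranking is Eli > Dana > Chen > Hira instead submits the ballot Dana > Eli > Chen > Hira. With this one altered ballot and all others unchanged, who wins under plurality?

Chen

First-place totals with the altered ballot: Dana 11, Chen 12, Hira 1, Eli 0.
The winner is unchanged: still Chen.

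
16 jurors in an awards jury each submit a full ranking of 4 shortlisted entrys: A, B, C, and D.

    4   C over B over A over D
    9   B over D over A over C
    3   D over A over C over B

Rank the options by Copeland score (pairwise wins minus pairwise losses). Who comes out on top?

B

Pairwise results:
  A vs B: B wins 13–3.
  A vs C: A wins 12–4.
  A vs D: D wins 12–4.
  B vs C: B wins 9–7.
  B vs D: B wins 13–3.
  C vs D: D wins 12–4.
Copeland scores (wins − losses):
  A: 1 − 2 = -1
  B: 3 − 0 = 3
  C: 0 − 3 = -3
  D: 2 − 1 = 1
B has the best Copeland score.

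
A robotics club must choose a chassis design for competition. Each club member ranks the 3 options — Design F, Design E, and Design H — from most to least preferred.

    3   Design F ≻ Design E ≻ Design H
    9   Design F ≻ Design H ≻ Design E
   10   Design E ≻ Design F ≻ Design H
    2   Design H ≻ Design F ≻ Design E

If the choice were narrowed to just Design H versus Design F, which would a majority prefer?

Design F

Ballots ranking Design H above Design F: 2.
Ballots ranking Design F above Design H: 3+9+10 = 22.
Design F wins the head-to-head, 22–2.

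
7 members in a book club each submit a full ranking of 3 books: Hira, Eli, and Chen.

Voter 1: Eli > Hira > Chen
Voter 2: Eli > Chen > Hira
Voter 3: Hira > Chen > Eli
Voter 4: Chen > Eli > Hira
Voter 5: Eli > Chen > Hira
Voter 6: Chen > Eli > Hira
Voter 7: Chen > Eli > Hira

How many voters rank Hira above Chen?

Ballots ranking Hira above Chen: 2.
Ballots ranking Chen above Hira: 5.
So 2 of 7 voters prefer Hira to Chen.

2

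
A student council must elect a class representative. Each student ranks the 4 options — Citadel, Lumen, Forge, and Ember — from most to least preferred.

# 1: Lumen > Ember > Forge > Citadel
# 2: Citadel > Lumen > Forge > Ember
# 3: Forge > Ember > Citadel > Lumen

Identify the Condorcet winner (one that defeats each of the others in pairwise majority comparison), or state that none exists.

No Condorcet winner

Head-to-head results (3 voters total):
Citadel vs Lumen: Citadel wins 2–1.
Citadel vs Forge: Forge wins 2–1.
Citadel vs Ember: Ember wins 2–1.
Lumen vs Forge: Lumen wins 2–1.
Lumen vs Ember: Lumen wins 2–1.
Forge vs Ember: Forge wins 2–1.
No candidate beats all others: Citadel beats Lumen beats Forge beats Citadel, a majority cycle.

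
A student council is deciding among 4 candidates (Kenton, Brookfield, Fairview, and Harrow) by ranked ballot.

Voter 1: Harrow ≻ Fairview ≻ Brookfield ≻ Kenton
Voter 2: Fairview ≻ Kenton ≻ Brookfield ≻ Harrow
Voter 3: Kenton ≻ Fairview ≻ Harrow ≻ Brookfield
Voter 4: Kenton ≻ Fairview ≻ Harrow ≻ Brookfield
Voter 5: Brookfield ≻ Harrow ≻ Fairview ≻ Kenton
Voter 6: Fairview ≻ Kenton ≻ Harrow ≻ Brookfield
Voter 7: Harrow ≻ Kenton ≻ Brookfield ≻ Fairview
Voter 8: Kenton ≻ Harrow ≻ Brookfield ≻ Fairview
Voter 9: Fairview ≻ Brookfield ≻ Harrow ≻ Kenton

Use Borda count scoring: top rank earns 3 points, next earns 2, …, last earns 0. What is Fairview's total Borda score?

Borda scores:
  Kenton: 0 + 2 + 3 + 3 + 0 + 2 + 2 + 3 + 0 = 15
  Brookfield: 1 + 1 + 0 + 0 + 3 + 0 + 1 + 1 + 2 = 9
  Fairview: 2 + 3 + 2 + 2 + 1 + 3 + 0 + 0 + 3 = 16
  Harrow: 3 + 0 + 1 + 1 + 2 + 1 + 3 + 2 + 1 = 14

16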